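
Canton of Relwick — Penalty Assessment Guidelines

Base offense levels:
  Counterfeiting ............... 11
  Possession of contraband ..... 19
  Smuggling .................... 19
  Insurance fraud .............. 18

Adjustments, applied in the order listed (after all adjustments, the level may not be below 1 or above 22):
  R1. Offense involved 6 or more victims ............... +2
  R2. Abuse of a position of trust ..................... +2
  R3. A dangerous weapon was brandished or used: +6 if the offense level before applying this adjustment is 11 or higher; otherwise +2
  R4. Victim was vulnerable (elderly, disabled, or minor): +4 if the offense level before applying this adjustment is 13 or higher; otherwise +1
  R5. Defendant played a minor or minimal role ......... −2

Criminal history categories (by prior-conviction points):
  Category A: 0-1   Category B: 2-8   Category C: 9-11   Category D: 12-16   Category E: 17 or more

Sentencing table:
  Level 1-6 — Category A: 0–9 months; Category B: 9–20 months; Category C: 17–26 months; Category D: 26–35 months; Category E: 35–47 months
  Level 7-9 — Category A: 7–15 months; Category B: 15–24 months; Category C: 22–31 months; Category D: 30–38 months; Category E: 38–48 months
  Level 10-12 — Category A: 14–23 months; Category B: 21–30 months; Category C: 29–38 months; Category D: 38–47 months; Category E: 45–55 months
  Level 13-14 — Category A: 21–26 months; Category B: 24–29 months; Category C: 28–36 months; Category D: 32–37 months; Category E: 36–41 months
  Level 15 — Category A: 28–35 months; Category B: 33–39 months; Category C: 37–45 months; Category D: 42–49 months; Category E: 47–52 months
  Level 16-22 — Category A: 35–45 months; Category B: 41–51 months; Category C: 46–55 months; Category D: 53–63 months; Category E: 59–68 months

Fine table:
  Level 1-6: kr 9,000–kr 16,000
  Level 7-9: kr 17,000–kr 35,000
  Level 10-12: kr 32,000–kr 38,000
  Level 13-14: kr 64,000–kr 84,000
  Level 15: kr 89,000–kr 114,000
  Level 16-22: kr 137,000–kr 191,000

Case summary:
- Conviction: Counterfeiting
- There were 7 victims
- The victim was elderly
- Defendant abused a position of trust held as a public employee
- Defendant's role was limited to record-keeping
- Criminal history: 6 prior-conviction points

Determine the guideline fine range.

kr 137,000–kr 191,000

Base offense level for counterfeiting: 11.
R1 applies: 11 + 2 = 13.
R2 applies: 13 + 2 = 15.
R3 does not apply.
R4 applies (level before this adjustment is 15 ≥ 13, so +4): 15 + 4 = 19.
R5 applies: 19 − 2 = 17.
Final offense level: 17.
Level 17 falls in the 16-22 band.
Fine table: Level 16-22 → kr 137,000–kr 191,000.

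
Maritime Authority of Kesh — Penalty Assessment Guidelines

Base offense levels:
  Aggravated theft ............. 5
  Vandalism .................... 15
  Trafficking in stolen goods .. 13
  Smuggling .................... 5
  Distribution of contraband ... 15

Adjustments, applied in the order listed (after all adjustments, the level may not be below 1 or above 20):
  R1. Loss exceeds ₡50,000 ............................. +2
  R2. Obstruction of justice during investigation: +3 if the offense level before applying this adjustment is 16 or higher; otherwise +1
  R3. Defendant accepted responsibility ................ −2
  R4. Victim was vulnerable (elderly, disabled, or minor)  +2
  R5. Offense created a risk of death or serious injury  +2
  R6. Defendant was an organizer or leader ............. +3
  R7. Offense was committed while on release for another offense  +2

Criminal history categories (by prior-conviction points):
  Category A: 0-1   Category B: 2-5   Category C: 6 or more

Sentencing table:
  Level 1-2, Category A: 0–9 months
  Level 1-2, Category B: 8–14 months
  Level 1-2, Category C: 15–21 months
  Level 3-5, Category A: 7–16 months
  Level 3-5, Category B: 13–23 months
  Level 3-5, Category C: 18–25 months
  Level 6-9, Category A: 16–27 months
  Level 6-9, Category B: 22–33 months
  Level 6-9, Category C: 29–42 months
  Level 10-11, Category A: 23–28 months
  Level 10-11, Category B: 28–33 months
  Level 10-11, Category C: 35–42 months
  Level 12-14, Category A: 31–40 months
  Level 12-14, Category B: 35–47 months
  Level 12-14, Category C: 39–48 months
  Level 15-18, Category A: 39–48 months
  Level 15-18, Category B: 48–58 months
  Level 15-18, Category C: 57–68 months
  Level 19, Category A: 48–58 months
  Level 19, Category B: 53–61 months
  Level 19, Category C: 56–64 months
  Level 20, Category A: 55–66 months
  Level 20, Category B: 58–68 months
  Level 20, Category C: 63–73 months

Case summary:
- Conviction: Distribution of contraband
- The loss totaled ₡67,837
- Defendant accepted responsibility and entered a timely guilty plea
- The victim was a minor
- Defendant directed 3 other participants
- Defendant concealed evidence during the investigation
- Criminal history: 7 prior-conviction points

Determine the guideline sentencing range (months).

Base offense level for distribution of contraband: 15.
R1 applies: 15 + 2 = 17.
R2 applies (level before this adjustment is 17 ≥ 16, so +3): 17 + 3 = 20.
R3 applies: 20 − 2 = 18.
R4 applies: 18 + 2 = 20.
R5 does not apply.
R6 applies: 20 + 3 = 23.
R7 does not apply.
Level 23 exceeds the maximum of 20; capped at 20.
Final offense level: 20.
Criminal history: 7 prior points → Category C (6+).
Level 20 falls in the 20 band.
Grid: Level 20 × Category C = 63-73 months.

63-73 months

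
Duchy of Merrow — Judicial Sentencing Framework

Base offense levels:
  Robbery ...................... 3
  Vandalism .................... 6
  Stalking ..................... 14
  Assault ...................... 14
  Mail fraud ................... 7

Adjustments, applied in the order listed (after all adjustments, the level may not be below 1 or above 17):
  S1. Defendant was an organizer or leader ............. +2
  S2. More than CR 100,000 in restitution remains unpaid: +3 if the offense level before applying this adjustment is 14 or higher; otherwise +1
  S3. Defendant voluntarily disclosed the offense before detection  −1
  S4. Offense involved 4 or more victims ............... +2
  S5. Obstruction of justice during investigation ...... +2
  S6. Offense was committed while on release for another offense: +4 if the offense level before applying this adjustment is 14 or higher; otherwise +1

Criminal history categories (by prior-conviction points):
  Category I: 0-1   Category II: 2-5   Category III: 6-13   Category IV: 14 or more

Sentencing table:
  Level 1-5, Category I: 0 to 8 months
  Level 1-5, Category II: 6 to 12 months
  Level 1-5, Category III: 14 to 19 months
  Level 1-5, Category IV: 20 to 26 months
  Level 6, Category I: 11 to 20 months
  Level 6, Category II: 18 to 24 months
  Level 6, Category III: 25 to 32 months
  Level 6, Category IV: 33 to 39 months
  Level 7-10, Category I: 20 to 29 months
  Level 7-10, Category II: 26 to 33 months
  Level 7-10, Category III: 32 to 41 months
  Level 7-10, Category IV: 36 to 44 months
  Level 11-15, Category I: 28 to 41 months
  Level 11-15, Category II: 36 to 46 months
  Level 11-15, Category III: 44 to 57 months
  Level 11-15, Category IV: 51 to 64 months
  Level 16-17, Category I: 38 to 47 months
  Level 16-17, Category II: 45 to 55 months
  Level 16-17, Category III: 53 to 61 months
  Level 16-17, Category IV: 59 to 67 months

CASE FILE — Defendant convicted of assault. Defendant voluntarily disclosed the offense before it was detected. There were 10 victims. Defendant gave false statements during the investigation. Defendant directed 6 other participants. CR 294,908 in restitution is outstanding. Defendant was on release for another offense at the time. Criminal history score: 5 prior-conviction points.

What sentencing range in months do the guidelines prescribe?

45-55 months

Base offense level for assault: 14.
S1 applies: 14 + 2 = 16.
S2 applies (level before this adjustment is 16 ≥ 14, so +3): 16 + 3 = 19.
S3 applies: 19 − 1 = 18.
S4 applies: 18 + 2 = 20.
S5 applies: 20 + 2 = 22.
S6 applies (level before this adjustment is 22 ≥ 14, so +4): 22 + 4 = 26.
Level 26 exceeds the maximum of 17; capped at 17.
Final offense level: 17.
Criminal history: 5 prior points → Category II (2-5).
Level 17 falls in the 16-17 band.
Grid: Level 16-17 × Category II = 45-55 months.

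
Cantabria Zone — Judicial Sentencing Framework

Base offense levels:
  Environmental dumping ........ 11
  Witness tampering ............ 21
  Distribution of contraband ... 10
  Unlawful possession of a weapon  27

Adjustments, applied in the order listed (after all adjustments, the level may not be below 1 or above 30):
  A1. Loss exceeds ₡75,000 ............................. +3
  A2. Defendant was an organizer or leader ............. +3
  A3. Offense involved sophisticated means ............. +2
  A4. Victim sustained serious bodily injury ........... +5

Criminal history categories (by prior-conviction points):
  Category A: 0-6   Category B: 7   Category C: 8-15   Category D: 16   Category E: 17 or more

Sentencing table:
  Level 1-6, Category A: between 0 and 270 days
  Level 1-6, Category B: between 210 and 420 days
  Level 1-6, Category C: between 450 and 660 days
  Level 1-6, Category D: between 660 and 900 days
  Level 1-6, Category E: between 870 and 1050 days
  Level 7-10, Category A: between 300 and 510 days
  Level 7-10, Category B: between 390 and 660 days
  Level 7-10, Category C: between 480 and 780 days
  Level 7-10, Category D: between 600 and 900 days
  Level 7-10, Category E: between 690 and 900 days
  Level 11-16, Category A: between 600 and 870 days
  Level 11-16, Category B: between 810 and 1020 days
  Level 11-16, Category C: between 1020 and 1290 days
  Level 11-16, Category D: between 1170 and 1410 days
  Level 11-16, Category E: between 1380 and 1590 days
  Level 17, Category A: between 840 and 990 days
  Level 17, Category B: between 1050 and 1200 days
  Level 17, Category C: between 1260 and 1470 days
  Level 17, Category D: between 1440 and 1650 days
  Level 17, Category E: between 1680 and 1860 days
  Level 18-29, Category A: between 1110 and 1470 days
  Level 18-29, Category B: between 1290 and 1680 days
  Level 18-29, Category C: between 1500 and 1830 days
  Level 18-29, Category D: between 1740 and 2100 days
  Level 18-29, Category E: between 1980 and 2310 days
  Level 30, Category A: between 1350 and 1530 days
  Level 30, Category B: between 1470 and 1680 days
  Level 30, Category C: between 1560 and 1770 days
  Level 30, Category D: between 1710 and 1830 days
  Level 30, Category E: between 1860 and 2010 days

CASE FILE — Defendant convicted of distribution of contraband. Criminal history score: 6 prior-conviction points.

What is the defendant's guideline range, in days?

300-510 days

Base offense level for distribution of contraband: 10.
Final offense level: 10.
Criminal history: 6 prior points → Category A (0-6).
Level 10 falls in the 7-10 band.
Grid: Level 7-10 × Category A = 300-510 days.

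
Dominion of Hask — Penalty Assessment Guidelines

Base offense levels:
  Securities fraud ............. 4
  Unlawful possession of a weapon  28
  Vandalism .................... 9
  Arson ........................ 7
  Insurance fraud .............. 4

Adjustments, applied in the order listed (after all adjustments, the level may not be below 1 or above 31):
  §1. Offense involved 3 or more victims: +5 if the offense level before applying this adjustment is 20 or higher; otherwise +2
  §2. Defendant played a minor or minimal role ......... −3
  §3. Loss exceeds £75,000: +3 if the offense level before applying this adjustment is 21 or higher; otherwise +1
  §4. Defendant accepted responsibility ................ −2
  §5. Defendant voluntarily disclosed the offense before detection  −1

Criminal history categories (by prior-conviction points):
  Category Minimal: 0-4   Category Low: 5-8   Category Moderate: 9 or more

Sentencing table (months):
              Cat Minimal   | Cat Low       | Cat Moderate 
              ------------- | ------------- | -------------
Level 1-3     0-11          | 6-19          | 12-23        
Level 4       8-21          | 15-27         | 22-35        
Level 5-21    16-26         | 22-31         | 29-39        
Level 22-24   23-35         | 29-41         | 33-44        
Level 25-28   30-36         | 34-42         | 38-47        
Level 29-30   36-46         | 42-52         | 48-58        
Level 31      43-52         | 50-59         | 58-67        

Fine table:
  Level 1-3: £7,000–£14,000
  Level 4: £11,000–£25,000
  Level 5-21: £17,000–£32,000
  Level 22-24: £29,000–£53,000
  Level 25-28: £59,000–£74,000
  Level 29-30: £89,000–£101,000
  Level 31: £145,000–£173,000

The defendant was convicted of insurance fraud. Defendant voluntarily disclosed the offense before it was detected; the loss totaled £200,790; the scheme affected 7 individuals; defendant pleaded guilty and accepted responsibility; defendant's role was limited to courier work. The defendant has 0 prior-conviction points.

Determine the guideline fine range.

£7,000–£14,000

Base offense level for insurance fraud: 4.
§1 applies (level before this adjustment is 4 < 20, so +2): 4 + 2 = 6.
§2 applies: 6 − 3 = 3.
§3 applies (level before this adjustment is 3 < 21, so +1): 3 + 1 = 4.
§4 applies: 4 − 2 = 2.
§5 applies: 2 − 1 = 1.
Final offense level: 1.
Level 1 falls in the 1-3 band.
Fine table: Level 1-3 → £7,000–£14,000.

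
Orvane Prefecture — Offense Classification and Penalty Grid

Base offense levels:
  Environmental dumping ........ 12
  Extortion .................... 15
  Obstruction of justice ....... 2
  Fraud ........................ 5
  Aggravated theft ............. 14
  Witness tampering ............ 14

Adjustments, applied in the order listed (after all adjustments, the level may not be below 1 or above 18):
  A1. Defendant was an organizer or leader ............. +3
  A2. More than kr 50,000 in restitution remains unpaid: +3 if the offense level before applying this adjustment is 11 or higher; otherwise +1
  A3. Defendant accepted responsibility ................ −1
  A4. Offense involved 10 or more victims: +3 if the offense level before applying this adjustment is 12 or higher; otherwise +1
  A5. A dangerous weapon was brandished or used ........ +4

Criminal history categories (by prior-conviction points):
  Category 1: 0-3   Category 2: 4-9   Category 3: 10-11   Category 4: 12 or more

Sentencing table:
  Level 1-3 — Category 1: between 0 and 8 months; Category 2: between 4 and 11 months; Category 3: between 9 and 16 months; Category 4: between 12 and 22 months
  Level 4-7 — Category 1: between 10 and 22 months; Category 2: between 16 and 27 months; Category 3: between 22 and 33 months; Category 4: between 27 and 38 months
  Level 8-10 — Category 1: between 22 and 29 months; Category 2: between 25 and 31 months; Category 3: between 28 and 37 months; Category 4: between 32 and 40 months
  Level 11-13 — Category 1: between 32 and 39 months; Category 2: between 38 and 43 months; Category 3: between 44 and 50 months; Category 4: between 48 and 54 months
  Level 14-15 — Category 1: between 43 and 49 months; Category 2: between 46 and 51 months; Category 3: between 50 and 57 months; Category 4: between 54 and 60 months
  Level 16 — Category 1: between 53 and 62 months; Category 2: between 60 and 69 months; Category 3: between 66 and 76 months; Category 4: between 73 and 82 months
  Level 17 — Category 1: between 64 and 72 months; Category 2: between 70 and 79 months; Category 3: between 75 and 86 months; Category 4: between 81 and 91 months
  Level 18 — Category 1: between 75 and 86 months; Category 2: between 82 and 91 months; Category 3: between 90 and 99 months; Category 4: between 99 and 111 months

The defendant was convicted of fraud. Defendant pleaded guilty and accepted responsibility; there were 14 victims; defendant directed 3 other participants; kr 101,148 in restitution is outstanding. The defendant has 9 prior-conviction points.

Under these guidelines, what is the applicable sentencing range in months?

25-31 months

Base offense level for fraud: 5.
A1 applies: 5 + 3 = 8.
A2 applies (level before this adjustment is 8 < 11, so +1): 8 + 1 = 9.
A3 applies: 9 − 1 = 8.
A4 applies (level before this adjustment is 8 < 12, so +1): 8 + 1 = 9.
A5 does not apply.
Final offense level: 9.
Criminal history: 9 prior points → Category 2 (4-9).
Level 9 falls in the 8-10 band.
Grid: Level 8-10 × Category 2 = 25-31 months.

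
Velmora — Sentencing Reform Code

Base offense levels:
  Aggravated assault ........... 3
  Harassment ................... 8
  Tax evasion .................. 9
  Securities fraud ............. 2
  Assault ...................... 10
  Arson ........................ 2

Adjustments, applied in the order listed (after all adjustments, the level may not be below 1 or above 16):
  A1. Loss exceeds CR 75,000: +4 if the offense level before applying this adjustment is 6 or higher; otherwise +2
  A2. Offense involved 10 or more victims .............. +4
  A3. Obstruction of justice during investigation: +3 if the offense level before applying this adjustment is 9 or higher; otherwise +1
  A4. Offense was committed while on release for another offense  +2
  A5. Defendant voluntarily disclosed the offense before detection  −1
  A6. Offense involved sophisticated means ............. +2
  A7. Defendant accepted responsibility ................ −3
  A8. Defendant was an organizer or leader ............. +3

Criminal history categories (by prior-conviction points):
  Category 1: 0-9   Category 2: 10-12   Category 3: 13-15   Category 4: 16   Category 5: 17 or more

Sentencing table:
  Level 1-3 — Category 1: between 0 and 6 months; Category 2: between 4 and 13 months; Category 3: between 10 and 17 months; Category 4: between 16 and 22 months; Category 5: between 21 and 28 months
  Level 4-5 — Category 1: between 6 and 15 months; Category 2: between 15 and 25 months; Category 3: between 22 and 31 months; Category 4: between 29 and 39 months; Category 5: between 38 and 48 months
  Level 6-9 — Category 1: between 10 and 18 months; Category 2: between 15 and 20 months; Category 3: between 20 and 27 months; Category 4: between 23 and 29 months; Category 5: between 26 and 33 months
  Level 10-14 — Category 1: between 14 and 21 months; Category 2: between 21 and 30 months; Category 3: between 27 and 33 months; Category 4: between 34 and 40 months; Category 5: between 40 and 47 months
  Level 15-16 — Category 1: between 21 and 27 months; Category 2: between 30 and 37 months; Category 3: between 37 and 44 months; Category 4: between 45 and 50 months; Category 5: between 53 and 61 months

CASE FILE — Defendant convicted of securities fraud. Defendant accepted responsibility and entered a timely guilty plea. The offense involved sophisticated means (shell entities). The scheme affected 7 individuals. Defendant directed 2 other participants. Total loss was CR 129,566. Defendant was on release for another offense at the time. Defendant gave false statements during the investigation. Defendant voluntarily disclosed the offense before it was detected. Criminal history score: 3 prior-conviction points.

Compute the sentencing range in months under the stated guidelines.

Base offense level for securities fraud: 2.
A1 applies (level before this adjustment is 2 < 6, so +2): 2 + 2 = 4.
A3 applies (level before this adjustment is 4 < 9, so +1): 4 + 1 = 5.
A4 applies: 5 + 2 = 7.
A5 applies: 7 − 1 = 6.
A6 applies: 6 + 2 = 8.
A7 applies: 8 − 3 = 5.
A8 applies: 5 + 3 = 8.
Final offense level: 8.
Criminal history: 3 prior points → Category 1 (0-9).
Level 8 falls in the 6-9 band.
Grid: Level 6-9 × Category 1 = 10-18 months.

10-18 months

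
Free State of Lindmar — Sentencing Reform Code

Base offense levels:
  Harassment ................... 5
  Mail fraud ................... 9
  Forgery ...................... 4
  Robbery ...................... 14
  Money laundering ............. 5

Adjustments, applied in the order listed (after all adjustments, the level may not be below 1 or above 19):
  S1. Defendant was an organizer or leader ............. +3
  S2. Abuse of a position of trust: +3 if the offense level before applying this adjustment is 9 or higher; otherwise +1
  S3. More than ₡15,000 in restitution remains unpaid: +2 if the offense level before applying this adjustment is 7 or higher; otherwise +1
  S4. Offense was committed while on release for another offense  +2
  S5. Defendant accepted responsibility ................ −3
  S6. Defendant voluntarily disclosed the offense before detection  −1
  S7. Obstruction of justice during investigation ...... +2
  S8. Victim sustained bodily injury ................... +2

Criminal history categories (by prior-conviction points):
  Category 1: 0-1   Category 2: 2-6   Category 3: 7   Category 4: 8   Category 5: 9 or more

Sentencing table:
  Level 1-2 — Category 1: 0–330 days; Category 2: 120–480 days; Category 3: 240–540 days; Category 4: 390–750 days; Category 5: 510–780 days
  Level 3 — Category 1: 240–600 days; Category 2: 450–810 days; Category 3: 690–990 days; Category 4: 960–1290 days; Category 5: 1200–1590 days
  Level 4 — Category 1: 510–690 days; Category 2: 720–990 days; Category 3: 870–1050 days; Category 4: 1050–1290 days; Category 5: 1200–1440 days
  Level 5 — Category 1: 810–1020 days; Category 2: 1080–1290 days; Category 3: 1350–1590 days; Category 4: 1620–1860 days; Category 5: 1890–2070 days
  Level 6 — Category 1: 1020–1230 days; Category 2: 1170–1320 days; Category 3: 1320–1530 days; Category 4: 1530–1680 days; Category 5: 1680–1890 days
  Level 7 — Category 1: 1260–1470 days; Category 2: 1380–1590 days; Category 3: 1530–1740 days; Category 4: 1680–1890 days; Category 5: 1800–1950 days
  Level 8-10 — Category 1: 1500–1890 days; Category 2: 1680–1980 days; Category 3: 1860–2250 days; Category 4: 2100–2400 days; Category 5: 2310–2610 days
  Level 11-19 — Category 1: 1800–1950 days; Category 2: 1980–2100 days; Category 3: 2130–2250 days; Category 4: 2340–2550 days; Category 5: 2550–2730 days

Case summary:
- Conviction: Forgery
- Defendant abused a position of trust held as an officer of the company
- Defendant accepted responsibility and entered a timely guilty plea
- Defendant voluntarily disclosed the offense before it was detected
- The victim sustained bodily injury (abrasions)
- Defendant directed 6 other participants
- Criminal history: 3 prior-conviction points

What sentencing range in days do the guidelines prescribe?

Base offense level for forgery: 4.
S1 applies: 4 + 3 = 7.
S2 applies (level before this adjustment is 7 < 9, so +1): 7 + 1 = 8.
S3 does not apply.
S5 applies: 8 − 3 = 5.
S6 applies: 5 − 1 = 4.
S8 applies: 4 + 2 = 6.
Final offense level: 6.
Criminal history: 3 prior points → Category 2 (2-6).
Level 6 falls in the 6 band.
Grid: Level 6 × Category 2 = 1170-1320 days.

1170-1320 days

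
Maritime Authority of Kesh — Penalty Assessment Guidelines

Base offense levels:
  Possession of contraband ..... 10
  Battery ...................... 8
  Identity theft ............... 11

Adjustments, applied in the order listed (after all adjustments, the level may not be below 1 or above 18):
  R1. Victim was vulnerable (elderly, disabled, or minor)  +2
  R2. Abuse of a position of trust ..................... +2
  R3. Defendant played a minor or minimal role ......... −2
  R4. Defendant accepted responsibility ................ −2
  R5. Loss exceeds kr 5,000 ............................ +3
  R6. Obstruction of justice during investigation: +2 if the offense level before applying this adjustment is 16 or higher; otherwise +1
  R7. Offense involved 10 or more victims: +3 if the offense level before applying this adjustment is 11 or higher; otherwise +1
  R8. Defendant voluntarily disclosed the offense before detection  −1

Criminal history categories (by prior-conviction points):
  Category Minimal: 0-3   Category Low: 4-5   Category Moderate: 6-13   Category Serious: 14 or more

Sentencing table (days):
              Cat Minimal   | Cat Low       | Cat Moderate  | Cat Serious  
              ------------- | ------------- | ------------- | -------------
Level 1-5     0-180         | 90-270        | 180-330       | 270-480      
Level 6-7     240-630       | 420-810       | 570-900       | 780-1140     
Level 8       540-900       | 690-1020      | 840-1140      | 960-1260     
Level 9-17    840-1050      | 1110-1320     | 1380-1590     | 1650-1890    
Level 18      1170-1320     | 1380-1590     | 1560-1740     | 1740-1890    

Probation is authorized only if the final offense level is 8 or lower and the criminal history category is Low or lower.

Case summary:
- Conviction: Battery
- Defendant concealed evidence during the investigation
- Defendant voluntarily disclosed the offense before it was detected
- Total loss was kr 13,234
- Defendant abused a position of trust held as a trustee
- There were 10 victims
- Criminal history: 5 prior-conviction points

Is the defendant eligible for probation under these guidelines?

No

Base offense level for battery: 8.
R2 applies: 8 + 2 = 10.
R4 does not apply.
R5 applies: 10 + 3 = 13.
R6 applies (level before this adjustment is 13 < 16, so +1): 13 + 1 = 14.
R7 applies (level before this adjustment is 14 ≥ 11, so +3): 14 + 3 = 17.
R8 applies: 17 − 1 = 16.
Final offense level: 16.
Criminal history: 5 prior points → Category Low (4-5).
Level 16 falls in the 9-17 band.
Grid: Level 9-17 × Category Low = 1110-1320 days.
Probation check: level 16 > 8 and category Low ≤ Low → not eligible.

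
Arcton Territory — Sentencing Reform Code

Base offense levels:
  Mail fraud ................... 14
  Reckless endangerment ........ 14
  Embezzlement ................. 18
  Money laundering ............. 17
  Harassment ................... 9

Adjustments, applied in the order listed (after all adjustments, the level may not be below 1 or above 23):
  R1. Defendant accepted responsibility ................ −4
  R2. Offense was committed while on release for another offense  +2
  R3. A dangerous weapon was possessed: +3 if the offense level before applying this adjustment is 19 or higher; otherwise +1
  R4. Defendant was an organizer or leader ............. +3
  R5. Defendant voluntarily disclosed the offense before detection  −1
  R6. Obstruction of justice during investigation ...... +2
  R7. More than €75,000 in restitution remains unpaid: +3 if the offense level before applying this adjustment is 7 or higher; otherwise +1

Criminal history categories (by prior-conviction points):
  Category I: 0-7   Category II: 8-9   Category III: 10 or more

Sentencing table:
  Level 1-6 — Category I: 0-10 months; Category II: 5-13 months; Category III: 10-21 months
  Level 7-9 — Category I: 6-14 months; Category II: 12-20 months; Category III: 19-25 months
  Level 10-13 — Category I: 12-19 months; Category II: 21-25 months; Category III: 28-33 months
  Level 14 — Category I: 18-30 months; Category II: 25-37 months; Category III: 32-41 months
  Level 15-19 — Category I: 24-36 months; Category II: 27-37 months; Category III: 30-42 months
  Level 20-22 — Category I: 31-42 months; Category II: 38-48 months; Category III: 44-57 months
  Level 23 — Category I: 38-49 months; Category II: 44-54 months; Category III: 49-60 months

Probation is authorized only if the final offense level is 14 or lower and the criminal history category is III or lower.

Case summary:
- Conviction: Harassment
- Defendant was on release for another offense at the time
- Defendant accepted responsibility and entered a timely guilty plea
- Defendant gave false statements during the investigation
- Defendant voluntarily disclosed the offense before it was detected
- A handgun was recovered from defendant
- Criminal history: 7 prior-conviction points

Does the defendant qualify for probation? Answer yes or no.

Yes

Base offense level for harassment: 9.
R1 applies: 9 − 4 = 5.
R2 applies: 5 + 2 = 7.
R3 applies (level before this adjustment is 7 < 19, so +1): 7 + 1 = 8.
R5 applies: 8 − 1 = 7.
R6 applies: 7 + 2 = 9.
R7 does not apply.
Final offense level: 9.
Criminal history: 7 prior points → Category I (0-7).
Level 9 falls in the 7-9 band.
Grid: Level 7-9 × Category I = 6-14 months.
Probation check: level 9 ≤ 14 and category I ≤ III → eligible.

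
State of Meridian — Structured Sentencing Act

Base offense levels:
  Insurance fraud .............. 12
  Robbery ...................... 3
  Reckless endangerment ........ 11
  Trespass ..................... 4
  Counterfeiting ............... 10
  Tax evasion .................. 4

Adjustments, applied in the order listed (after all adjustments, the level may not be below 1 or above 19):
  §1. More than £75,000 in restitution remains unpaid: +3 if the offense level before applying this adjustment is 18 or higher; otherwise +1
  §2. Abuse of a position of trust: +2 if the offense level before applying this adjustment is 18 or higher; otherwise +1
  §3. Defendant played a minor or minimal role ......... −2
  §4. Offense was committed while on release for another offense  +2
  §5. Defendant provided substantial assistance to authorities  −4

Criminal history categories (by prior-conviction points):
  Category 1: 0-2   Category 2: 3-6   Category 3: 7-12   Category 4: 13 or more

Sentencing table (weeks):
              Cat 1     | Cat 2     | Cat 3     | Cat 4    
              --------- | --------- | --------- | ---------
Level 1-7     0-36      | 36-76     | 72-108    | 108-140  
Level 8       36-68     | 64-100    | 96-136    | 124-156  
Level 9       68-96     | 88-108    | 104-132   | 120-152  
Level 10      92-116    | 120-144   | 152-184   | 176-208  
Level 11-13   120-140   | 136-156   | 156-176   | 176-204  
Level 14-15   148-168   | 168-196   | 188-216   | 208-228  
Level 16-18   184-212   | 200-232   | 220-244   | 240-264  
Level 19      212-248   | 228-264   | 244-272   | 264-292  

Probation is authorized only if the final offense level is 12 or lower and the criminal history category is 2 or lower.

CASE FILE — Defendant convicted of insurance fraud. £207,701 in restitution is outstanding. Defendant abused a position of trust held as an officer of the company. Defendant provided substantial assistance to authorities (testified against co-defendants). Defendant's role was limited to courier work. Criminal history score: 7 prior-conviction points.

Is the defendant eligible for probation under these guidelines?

Base offense level for insurance fraud: 12.
§1 applies (level before this adjustment is 12 < 18, so +1): 12 + 1 = 13.
§2 applies (level before this adjustment is 13 < 18, so +1): 13 + 1 = 14.
§3 applies: 14 − 2 = 12.
§5 applies: 12 − 4 = 8.
Final offense level: 8.
Criminal history: 7 prior points → Category 3 (7-12).
Level 8 falls in the 8 band.
Grid: Level 8 × Category 3 = 96-136 weeks.
Probation check: level 8 ≤ 12 and category 3 > 2 → not eligible.

No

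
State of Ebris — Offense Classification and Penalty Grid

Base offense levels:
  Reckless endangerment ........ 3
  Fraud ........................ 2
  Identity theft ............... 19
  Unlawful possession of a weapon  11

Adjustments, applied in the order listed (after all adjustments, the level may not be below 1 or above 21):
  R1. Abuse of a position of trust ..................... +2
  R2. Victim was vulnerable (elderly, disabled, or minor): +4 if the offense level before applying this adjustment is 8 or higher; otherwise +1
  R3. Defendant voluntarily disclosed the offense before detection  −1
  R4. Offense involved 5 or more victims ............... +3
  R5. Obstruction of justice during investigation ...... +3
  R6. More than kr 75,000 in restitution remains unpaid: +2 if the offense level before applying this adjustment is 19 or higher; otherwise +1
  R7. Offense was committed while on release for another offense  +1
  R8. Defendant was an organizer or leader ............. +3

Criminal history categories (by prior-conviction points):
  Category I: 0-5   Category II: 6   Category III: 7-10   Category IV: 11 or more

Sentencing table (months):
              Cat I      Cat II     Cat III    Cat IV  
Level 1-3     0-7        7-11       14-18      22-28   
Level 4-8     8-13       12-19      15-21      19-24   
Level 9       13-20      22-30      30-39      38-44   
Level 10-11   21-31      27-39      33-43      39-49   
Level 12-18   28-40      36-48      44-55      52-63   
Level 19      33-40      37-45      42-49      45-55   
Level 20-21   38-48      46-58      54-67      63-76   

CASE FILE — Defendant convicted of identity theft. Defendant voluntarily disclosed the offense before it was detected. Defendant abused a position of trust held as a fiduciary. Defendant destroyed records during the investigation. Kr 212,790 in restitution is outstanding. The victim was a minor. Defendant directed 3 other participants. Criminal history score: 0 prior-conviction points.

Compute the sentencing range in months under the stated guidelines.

38-48 months

Base offense level for identity theft: 19.
R1 applies: 19 + 2 = 21.
R2 applies (level before this adjustment is 21 ≥ 8, so +4): 21 + 4 = 25.
R3 applies: 25 − 1 = 24.
R5 applies: 24 + 3 = 27.
R6 applies (level before this adjustment is 27 ≥ 19, so +2): 27 + 2 = 29.
R8 applies: 29 + 3 = 32.
Level 32 exceeds the maximum of 21; capped at 21.
Final offense level: 21.
Criminal history: 0 prior points → Category I (0-5).
Level 21 falls in the 20-21 band.
Grid: Level 20-21 × Category I = 38-48 months.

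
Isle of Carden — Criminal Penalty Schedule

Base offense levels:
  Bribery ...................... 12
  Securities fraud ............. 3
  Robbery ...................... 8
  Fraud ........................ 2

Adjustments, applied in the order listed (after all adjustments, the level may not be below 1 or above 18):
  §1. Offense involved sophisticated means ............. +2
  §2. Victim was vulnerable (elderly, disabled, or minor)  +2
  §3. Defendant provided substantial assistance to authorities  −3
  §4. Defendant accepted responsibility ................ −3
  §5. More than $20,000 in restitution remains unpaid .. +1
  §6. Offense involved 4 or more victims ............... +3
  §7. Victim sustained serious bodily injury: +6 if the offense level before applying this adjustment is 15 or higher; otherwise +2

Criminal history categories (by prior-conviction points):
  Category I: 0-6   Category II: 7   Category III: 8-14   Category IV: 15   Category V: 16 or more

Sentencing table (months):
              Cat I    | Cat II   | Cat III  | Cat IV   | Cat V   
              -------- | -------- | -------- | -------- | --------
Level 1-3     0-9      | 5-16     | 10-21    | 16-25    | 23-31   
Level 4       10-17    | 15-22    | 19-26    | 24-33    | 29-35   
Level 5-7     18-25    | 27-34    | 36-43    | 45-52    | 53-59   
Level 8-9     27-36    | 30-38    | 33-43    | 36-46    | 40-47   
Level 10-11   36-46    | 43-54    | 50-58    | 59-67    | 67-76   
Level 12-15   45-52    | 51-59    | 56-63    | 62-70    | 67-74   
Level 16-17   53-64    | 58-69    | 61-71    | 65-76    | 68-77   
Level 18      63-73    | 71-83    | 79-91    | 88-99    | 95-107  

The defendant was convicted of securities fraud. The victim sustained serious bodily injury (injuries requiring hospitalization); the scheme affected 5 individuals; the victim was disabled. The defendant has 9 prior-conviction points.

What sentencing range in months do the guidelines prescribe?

Base offense level for securities fraud: 3.
§2 applies: 3 + 2 = 5.
§4 does not apply.
§6 applies: 5 + 3 = 8.
§7 applies (level before this adjustment is 8 < 15, so +2): 8 + 2 = 10.
Final offense level: 10.
Criminal history: 9 prior points → Category III (8-14).
Level 10 falls in the 10-11 band.
Grid: Level 10-11 × Category III = 50-58 months.

50-58 months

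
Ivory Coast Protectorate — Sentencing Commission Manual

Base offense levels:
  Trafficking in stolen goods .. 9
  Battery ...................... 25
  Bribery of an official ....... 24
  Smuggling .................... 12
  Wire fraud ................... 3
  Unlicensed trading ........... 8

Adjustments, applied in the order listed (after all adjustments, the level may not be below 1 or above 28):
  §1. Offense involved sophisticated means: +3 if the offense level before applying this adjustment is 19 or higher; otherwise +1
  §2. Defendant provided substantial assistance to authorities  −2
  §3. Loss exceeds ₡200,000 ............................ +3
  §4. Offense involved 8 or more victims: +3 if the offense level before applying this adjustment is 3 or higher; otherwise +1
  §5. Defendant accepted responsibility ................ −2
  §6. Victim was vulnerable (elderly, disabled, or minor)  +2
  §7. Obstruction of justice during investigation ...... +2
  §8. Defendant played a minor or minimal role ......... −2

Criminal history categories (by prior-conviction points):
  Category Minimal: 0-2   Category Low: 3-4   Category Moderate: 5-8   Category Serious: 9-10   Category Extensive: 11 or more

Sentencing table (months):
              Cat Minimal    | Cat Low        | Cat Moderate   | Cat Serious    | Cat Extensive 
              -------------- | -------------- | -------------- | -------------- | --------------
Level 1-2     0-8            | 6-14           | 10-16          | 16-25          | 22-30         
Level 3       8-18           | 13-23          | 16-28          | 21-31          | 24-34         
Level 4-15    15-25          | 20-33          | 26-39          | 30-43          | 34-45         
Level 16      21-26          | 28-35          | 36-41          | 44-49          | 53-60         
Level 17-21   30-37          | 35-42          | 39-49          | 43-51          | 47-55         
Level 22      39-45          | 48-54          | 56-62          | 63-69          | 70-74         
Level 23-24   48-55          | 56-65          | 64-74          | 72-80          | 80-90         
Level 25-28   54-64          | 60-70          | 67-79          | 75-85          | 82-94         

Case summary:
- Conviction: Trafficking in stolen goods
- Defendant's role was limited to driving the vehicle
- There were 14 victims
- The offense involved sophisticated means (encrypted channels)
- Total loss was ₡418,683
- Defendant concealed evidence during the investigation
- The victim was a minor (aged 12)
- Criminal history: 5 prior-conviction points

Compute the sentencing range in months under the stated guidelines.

39-49 months

Base offense level for trafficking in stolen goods: 9.
§1 applies (level before this adjustment is 9 < 19, so +1): 9 + 1 = 10.
§2 does not apply.
§3 applies: 10 + 3 = 13.
§4 applies (level before this adjustment is 13 ≥ 3, so +3): 13 + 3 = 16.
§6 applies: 16 + 2 = 18.
§7 applies: 18 + 2 = 20.
§8 applies: 20 − 2 = 18.
Final offense level: 18.
Criminal history: 5 prior points → Category Moderate (5-8).
Level 18 falls in the 17-21 band.
Grid: Level 17-21 × Category Moderate = 39-49 months.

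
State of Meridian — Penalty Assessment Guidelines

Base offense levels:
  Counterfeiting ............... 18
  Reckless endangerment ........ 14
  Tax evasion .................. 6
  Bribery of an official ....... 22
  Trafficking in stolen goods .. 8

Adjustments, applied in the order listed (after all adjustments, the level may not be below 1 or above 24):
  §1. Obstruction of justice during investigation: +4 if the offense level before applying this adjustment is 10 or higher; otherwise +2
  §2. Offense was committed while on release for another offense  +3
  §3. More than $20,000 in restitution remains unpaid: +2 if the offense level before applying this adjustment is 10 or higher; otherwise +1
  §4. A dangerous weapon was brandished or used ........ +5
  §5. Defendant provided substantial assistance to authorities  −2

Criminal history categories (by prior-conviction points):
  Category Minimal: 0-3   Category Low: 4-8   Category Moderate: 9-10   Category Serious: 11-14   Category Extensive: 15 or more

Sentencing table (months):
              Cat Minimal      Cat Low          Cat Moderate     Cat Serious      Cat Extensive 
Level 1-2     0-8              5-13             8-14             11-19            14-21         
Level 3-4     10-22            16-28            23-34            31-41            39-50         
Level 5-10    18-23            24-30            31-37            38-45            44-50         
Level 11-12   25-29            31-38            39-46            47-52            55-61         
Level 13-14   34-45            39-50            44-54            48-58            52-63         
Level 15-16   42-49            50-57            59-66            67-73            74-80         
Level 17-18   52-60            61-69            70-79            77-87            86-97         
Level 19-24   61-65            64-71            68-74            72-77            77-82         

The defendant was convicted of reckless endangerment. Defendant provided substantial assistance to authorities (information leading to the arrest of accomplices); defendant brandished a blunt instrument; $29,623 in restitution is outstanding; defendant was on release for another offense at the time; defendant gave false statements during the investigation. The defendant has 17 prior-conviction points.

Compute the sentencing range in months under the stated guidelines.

77-82 months

Base offense level for reckless endangerment: 14.
§1 applies (level before this adjustment is 14 ≥ 10, so +4): 14 + 4 = 18.
§2 applies: 18 + 3 = 21.
§3 applies (level before this adjustment is 21 ≥ 10, so +2): 21 + 2 = 23.
§4 applies: 23 + 5 = 28.
§5 applies: 28 − 2 = 26.
Level 26 exceeds the maximum of 24; capped at 24.
Final offense level: 24.
Criminal history: 17 prior points → Category Extensive (15+).
Level 24 falls in the 19-24 band.
Grid: Level 19-24 × Category Extensive = 77-82 months.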